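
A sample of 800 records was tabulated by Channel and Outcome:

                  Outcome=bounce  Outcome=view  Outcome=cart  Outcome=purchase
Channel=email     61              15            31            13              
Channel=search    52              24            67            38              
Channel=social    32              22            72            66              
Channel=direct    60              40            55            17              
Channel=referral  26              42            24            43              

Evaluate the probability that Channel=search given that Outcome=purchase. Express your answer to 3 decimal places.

Total with Outcome=purchase: 13 + 38 + 66 + 17 + 43 = 177.
P(Channel=search | Outcome=purchase) = 38/177 = 0.215.

0.215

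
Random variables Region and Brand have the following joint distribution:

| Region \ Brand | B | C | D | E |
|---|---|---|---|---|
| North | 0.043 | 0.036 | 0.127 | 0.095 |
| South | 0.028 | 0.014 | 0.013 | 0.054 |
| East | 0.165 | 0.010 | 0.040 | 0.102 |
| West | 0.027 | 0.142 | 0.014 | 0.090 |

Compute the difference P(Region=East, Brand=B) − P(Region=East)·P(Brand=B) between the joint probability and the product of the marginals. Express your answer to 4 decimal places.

P(Region=East) = 0.165 + 0.010 + 0.040 + 0.102 = 0.317.
P(Brand=B) = 0.043 + 0.028 + 0.165 + 0.027 = 0.263.
P(Region=East, Brand=B) − P(Region=East)P(Brand=B) = 0.165 − 0.317×0.263 = 0.0816.

0.0816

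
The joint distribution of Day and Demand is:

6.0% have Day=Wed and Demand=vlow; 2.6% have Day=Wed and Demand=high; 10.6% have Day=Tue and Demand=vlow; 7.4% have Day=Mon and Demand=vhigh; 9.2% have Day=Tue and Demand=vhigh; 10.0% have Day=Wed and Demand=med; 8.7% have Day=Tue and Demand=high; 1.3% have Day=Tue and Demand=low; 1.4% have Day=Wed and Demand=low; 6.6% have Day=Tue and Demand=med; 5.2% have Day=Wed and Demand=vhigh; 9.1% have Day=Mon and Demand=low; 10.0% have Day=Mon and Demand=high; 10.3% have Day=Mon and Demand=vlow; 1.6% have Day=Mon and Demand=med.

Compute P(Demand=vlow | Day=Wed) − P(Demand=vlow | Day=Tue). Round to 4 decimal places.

P(Day=Wed) = 0.060 + 0.014 + 0.100 + 0.026 + 0.052 = 0.252; P(Demand=vlow | Day=Wed) = 0.060/0.252 = 0.23810.
P(Day=Tue) = 0.106 + 0.013 + 0.066 + 0.087 + 0.092 = 0.364; P(Demand=vlow | Day=Tue) = 0.106/0.364 = 0.29121.
Difference = -0.0531.

-0.0531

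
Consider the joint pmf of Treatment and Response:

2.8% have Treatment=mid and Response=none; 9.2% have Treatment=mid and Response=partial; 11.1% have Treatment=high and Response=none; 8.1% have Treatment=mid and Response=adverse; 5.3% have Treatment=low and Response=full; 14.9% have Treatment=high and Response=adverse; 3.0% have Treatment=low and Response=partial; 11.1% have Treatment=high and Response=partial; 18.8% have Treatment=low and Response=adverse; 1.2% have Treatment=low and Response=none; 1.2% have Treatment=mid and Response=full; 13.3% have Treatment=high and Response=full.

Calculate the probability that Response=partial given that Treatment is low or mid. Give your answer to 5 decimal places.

P(Treatment=low) = 0.012 + 0.030 + 0.053 + 0.188 = 0.283.
P(Treatment=mid) = 0.028 + 0.092 + 0.012 + 0.081 = 0.213.
P(Treatment ∈ {low, mid}) = 0.283 + 0.213 = 0.496; P(Response=partial, Treatment ∈ {low, mid}) = 0.030 + 0.092 = 0.122.
P(Response=partial | Treatment ∈ {low, mid}) = 0.122/0.496 = 0.24597.

0.24597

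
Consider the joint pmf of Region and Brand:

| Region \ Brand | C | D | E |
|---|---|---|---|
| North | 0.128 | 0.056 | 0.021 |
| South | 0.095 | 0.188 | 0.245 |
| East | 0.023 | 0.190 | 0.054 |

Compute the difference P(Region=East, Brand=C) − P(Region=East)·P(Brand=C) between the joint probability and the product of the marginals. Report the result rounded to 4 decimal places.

-0.0427

P(Region=East) = 0.023 + 0.190 + 0.054 = 0.267.
P(Brand=C) = 0.128 + 0.095 + 0.023 = 0.246.
P(Region=East, Brand=C) − P(Region=East)P(Brand=C) = 0.023 − 0.267×0.246 = -0.0427.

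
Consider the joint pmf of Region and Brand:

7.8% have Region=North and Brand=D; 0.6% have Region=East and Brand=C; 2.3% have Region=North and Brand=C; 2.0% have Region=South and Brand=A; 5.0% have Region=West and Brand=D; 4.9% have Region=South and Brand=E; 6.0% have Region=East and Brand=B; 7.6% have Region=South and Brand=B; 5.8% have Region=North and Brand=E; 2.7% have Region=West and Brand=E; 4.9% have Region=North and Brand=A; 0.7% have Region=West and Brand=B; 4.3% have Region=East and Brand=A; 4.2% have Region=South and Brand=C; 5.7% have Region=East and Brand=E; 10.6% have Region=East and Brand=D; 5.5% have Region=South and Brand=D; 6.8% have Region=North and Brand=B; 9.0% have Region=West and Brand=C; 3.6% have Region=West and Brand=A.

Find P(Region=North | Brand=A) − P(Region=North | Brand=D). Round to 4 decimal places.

0.0612

P(Brand=A) = 0.049 + 0.020 + 0.043 + 0.036 = 0.148; P(Region=North | Brand=A) = 0.049/0.148 = 0.33108.
P(Brand=D) = 0.078 + 0.055 + 0.106 + 0.050 = 0.289; P(Region=North | Brand=D) = 0.078/0.289 = 0.26990.
Difference = 0.0612.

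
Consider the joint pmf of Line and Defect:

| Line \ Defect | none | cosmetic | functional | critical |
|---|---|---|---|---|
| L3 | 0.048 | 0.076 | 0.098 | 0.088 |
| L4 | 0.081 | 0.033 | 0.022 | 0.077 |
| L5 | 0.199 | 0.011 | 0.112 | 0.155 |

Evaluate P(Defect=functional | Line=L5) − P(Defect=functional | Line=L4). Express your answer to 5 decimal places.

P(Line=L5) = 0.199 + 0.011 + 0.112 + 0.155 = 0.477; P(Defect=functional | Line=L5) = 0.112/0.477 = 0.234801.
P(Line=L4) = 0.081 + 0.033 + 0.022 + 0.077 = 0.213; P(Defect=functional | Line=L4) = 0.022/0.213 = 0.103286.
Difference = 0.13151.

0.13151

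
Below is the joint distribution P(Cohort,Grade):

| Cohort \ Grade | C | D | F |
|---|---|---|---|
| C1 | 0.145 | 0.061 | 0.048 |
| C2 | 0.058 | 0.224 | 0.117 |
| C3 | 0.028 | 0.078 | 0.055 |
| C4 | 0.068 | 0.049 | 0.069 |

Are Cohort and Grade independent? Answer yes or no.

P(Cohort=C1) = 0.254 and P(Grade=C) = 0.299, so their product is 0.07595, but P(Cohort=C1, Grade=C) = 0.145. Since these differ, Cohort and Grade are not independent.

no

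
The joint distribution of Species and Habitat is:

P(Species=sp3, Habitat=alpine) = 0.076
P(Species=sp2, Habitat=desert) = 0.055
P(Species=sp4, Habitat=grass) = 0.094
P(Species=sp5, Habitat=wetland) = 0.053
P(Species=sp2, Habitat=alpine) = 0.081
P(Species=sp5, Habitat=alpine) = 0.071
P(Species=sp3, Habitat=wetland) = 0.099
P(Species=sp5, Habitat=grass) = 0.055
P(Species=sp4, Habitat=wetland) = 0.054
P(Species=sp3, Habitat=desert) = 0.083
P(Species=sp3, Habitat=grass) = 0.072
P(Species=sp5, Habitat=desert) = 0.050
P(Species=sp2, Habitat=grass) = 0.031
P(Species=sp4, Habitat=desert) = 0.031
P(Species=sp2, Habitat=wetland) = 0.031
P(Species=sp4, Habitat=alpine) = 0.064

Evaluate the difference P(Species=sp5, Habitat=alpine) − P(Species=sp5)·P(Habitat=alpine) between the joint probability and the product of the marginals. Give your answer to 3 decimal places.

0.004

P(Species=sp5) = 0.055 + 0.053 + 0.050 + 0.071 = 0.229.
P(Habitat=alpine) = 0.081 + 0.076 + 0.064 + 0.071 = 0.292.
P(Species=sp5, Habitat=alpine) − P(Species=sp5)P(Habitat=alpine) = 0.071 − 0.229×0.292 = 0.004.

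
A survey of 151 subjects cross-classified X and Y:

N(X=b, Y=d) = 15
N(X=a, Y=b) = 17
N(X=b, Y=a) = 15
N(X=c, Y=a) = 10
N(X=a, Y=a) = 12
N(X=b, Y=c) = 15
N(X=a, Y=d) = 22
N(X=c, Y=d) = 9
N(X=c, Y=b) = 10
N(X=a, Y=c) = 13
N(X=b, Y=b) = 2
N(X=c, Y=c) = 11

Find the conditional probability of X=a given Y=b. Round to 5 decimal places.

Total with Y=b: 17 + 2 + 10 = 29.
P(X=a | Y=b) = 17/29 = 0.58621.

0.58621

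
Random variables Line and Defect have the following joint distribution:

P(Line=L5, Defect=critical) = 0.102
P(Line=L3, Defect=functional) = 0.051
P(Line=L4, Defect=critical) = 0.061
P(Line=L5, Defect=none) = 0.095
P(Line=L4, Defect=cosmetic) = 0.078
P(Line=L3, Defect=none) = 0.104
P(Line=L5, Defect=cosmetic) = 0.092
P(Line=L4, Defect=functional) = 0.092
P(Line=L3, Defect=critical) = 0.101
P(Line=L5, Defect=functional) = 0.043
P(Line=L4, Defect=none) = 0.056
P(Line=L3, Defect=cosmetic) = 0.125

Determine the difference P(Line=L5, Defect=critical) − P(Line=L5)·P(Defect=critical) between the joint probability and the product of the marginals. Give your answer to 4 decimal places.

P(Line=L5) = 0.095 + 0.092 + 0.043 + 0.102 = 0.332.
P(Defect=critical) = 0.101 + 0.061 + 0.102 = 0.264.
P(Line=L5, Defect=critical) − P(Line=L5)P(Defect=critical) = 0.102 − 0.332×0.264 = 0.0144.

0.0144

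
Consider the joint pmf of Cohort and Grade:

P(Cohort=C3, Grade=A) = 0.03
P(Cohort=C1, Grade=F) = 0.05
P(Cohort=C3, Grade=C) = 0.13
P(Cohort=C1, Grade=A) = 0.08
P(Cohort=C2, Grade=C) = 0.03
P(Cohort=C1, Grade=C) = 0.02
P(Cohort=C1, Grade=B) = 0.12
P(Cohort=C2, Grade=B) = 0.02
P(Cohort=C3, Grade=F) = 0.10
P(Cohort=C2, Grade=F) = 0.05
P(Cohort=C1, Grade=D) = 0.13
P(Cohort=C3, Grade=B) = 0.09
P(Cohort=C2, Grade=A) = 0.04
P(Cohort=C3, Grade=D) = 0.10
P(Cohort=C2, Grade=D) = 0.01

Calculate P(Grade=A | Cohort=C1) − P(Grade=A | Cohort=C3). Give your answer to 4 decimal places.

P(Cohort=C1) = 0.08 + 0.12 + 0.02 + 0.13 + 0.05 = 0.40; P(Grade=A | Cohort=C1) = 0.08/0.40 = 0.20000.
P(Cohort=C3) = 0.03 + 0.09 + 0.13 + 0.10 + 0.10 = 0.45; P(Grade=A | Cohort=C3) = 0.03/0.45 = 0.06667.
Difference = 0.1333.

0.1333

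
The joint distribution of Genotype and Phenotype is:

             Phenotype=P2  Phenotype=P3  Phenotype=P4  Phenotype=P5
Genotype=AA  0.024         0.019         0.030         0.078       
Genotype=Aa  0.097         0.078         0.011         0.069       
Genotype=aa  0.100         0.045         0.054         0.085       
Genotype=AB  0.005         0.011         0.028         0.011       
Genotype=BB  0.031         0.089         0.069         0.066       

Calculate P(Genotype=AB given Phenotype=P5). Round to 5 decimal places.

P(Phenotype=P5) = 0.078 + 0.069 + 0.085 + 0.011 + 0.066 = 0.309.
P(Genotype=AB | Phenotype=P5) = 0.011/0.309 = 0.03560.

0.03560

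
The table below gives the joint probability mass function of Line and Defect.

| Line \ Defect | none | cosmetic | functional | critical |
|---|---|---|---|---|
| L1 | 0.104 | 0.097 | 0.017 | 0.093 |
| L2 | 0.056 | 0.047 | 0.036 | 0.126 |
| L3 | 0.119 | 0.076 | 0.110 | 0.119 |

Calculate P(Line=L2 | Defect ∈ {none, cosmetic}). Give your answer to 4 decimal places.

P(Defect=none) = 0.104 + 0.056 + 0.119 = 0.279.
P(Defect=cosmetic) = 0.097 + 0.047 + 0.076 = 0.220.
P(Defect ∈ {none, cosmetic}) = 0.279 + 0.220 = 0.499; P(Line=L2, Defect ∈ {none, cosmetic}) = 0.056 + 0.047 = 0.103.
P(Line=L2 | Defect ∈ {none, cosmetic}) = 0.103/0.499 = 0.2064.

0.2064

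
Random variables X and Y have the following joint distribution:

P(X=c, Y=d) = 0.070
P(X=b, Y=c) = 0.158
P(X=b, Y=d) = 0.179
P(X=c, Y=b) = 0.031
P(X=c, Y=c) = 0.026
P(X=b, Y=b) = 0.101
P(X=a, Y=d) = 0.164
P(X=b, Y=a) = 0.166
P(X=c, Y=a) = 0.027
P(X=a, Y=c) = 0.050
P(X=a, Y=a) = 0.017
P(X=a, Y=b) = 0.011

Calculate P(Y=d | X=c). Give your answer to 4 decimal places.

P(X=c) = 0.027 + 0.031 + 0.026 + 0.070 = 0.154.
P(Y=d | X=c) = 0.070/0.154 = 0.4545.

0.4545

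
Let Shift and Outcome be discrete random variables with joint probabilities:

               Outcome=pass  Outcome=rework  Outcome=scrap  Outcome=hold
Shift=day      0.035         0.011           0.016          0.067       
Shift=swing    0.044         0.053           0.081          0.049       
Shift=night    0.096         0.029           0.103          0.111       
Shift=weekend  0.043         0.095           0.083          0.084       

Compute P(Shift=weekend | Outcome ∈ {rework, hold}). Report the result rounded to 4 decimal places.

0.3587

P(Outcome=rework) = 0.011 + 0.053 + 0.029 + 0.095 = 0.188.
P(Outcome=hold) = 0.067 + 0.049 + 0.111 + 0.084 = 0.311.
P(Outcome ∈ {rework, hold}) = 0.188 + 0.311 = 0.499; P(Shift=weekend, Outcome ∈ {rework, hold}) = 0.095 + 0.084 = 0.179.
P(Shift=weekend | Outcome ∈ {rework, hold}) = 0.179/0.499 = 0.3587.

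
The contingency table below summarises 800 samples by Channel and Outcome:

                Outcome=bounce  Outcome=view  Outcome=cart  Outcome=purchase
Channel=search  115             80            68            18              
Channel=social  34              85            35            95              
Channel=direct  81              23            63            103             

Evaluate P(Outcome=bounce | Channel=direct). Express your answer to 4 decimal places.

0.3000

Total with Channel=direct: 81 + 23 + 63 + 103 = 270.
P(Outcome=bounce | Channel=direct) = 81/270 = 0.3000.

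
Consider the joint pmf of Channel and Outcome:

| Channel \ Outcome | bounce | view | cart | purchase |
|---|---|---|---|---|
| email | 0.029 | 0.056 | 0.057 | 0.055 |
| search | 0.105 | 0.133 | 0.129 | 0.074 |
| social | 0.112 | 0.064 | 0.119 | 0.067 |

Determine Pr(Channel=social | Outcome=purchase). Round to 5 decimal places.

P(Outcome=purchase) = 0.055 + 0.074 + 0.067 = 0.196.
P(Channel=social | Outcome=purchase) = 0.067/0.196 = 0.34184.

0.34184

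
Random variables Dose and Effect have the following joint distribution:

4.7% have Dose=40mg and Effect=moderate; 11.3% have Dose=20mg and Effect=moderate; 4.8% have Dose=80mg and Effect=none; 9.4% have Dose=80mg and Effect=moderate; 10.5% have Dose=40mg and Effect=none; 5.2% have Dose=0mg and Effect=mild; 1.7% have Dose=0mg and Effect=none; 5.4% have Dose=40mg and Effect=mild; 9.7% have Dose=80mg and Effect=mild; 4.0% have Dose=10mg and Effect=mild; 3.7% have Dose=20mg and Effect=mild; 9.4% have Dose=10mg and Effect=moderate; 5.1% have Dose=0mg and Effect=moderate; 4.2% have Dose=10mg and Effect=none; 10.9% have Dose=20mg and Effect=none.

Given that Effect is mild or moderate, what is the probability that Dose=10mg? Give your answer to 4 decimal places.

0.1973

P(Effect=mild) = 0.052 + 0.040 + 0.037 + 0.054 + 0.097 = 0.280.
P(Effect=moderate) = 0.051 + 0.094 + 0.113 + 0.047 + 0.094 = 0.399.
P(Effect ∈ {mild, moderate}) = 0.280 + 0.399 = 0.679; P(Dose=10mg, Effect ∈ {mild, moderate}) = 0.040 + 0.094 = 0.134.
P(Dose=10mg | Effect ∈ {mild, moderate}) = 0.134/0.679 = 0.1973.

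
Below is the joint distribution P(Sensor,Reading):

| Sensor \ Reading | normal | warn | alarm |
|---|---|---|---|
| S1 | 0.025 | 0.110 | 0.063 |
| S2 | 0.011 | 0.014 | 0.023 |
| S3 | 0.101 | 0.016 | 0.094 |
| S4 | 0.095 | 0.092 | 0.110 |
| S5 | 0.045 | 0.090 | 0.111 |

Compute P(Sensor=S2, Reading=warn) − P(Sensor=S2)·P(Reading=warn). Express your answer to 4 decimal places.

-0.0015

P(Sensor=S2) = 0.011 + 0.014 + 0.023 = 0.048.
P(Reading=warn) = 0.110 + 0.014 + 0.016 + 0.092 + 0.090 = 0.322.
P(Sensor=S2, Reading=warn) − P(Sensor=S2)P(Reading=warn) = 0.014 − 0.048×0.322 = -0.0015.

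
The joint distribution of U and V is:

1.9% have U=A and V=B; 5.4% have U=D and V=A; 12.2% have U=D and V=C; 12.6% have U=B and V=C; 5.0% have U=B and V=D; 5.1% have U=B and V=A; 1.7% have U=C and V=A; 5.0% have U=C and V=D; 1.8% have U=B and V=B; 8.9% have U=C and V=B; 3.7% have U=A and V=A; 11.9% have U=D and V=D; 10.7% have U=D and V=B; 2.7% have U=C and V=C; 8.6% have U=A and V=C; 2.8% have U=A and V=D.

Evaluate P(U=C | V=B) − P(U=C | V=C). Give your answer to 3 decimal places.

0.307

P(V=B) = 0.019 + 0.018 + 0.089 + 0.107 = 0.233; P(U=C | V=B) = 0.089/0.233 = 0.3820.
P(V=C) = 0.086 + 0.126 + 0.027 + 0.122 = 0.361; P(U=C | V=C) = 0.027/0.361 = 0.0748.
Difference = 0.307.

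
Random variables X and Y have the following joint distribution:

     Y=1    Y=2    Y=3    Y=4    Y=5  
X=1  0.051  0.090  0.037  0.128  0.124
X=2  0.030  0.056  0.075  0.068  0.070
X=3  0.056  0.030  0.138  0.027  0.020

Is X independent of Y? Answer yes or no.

P(X=1) = 0.430 and P(Y=3) = 0.250, so their product is 0.10750, but P(X=1, Y=3) = 0.037. Since these differ, X and Y are not independent.

no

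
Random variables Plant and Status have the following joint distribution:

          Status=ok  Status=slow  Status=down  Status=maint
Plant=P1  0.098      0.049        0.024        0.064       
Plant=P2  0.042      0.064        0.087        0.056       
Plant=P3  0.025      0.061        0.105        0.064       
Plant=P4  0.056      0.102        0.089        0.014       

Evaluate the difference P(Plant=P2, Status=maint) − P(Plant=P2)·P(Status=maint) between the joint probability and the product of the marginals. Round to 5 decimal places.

0.00670

P(Plant=P2) = 0.042 + 0.064 + 0.087 + 0.056 = 0.249.
P(Status=maint) = 0.064 + 0.056 + 0.064 + 0.014 = 0.198.
P(Plant=P2, Status=maint) − P(Plant=P2)P(Status=maint) = 0.056 − 0.249×0.198 = 0.00670.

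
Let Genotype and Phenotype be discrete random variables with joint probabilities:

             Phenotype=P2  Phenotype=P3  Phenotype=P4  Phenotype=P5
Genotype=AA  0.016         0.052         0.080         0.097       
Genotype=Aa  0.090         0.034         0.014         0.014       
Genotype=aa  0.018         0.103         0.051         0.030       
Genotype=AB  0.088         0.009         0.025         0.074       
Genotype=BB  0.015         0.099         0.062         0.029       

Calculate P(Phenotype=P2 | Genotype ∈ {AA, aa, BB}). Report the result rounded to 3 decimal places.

P(Genotype=AA) = 0.016 + 0.052 + 0.080 + 0.097 = 0.245.
P(Genotype=aa) = 0.018 + 0.103 + 0.051 + 0.030 = 0.202.
P(Genotype=BB) = 0.015 + 0.099 + 0.062 + 0.029 = 0.205.
P(Genotype ∈ {AA, aa, BB}) = 0.245 + 0.202 + 0.205 = 0.652; P(Phenotype=P2, Genotype ∈ {AA, aa, BB}) = 0.016 + 0.018 + 0.015 = 0.049.
P(Phenotype=P2 | Genotype ∈ {AA, aa, BB}) = 0.049/0.652 = 0.075.

0.075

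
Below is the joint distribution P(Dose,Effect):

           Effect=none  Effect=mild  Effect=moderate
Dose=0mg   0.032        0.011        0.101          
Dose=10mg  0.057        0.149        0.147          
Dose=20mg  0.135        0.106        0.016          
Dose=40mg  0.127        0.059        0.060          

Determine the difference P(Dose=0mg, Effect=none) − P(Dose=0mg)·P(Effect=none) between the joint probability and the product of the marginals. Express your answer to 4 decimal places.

P(Dose=0mg) = 0.032 + 0.011 + 0.101 = 0.144.
P(Effect=none) = 0.032 + 0.057 + 0.135 + 0.127 = 0.351.
P(Dose=0mg, Effect=none) − P(Dose=0mg)P(Effect=none) = 0.032 − 0.144×0.351 = -0.0185.

-0.0185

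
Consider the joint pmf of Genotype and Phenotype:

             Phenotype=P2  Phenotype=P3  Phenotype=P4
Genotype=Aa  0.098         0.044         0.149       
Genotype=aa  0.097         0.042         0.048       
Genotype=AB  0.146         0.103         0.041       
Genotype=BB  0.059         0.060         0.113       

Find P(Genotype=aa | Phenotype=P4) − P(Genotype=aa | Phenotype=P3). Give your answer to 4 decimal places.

P(Phenotype=P4) = 0.149 + 0.048 + 0.041 + 0.113 = 0.351; P(Genotype=aa | Phenotype=P4) = 0.048/0.351 = 0.13675.
P(Phenotype=P3) = 0.044 + 0.042 + 0.103 + 0.060 = 0.249; P(Genotype=aa | Phenotype=P3) = 0.042/0.249 = 0.16867.
Difference = -0.0319.

-0.0319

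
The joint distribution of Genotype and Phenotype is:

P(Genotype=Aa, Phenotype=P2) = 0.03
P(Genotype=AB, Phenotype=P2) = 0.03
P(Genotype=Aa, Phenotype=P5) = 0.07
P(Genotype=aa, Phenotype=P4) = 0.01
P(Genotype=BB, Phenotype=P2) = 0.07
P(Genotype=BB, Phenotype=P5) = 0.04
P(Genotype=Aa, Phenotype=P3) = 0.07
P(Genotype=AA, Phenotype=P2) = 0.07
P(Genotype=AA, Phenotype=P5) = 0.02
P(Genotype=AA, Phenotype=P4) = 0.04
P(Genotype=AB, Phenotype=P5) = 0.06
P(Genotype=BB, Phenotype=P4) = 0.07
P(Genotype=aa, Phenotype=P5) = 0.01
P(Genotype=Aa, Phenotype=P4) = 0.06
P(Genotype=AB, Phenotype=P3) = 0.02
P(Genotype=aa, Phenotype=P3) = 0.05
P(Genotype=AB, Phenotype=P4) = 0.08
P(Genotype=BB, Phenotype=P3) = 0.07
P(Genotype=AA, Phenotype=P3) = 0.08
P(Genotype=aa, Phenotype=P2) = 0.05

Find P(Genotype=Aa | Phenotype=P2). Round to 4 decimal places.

0.1200

P(Phenotype=P2) = 0.07 + 0.03 + 0.05 + 0.03 + 0.07 = 0.25.
P(Genotype=Aa | Phenotype=P2) = 0.03/0.25 = 0.1200.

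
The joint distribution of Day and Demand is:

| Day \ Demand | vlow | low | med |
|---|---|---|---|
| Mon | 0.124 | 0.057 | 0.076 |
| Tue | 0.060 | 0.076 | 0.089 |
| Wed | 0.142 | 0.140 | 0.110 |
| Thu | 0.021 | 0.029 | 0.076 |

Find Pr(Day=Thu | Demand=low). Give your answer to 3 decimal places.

0.096

P(Demand=low) = 0.057 + 0.076 + 0.140 + 0.029 = 0.302.
P(Day=Thu | Demand=low) = 0.029/0.302 = 0.096.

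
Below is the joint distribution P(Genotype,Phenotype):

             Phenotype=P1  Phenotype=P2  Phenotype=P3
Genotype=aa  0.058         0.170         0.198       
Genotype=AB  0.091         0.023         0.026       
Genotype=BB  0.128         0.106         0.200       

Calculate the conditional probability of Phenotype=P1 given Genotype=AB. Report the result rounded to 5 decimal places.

P(Genotype=AB) = 0.091 + 0.023 + 0.026 = 0.140.
P(Phenotype=P1 | Genotype=AB) = 0.091/0.140 = 0.65000.

0.65000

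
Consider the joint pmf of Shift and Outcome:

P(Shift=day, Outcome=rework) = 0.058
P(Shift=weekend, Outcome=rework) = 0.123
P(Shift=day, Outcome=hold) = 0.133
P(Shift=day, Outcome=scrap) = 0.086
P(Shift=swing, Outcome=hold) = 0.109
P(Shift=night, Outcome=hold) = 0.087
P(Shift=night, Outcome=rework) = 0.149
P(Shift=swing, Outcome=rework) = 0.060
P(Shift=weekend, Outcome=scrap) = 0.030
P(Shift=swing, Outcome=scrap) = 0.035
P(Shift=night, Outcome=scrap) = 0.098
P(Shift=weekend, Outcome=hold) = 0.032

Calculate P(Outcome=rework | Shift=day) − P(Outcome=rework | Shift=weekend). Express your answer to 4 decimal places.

P(Shift=day) = 0.058 + 0.086 + 0.133 = 0.277; P(Outcome=rework | Shift=day) = 0.058/0.277 = 0.20939.
P(Shift=weekend) = 0.123 + 0.030 + 0.032 = 0.185; P(Outcome=rework | Shift=weekend) = 0.123/0.185 = 0.66486.
Difference = -0.4555.

-0.4555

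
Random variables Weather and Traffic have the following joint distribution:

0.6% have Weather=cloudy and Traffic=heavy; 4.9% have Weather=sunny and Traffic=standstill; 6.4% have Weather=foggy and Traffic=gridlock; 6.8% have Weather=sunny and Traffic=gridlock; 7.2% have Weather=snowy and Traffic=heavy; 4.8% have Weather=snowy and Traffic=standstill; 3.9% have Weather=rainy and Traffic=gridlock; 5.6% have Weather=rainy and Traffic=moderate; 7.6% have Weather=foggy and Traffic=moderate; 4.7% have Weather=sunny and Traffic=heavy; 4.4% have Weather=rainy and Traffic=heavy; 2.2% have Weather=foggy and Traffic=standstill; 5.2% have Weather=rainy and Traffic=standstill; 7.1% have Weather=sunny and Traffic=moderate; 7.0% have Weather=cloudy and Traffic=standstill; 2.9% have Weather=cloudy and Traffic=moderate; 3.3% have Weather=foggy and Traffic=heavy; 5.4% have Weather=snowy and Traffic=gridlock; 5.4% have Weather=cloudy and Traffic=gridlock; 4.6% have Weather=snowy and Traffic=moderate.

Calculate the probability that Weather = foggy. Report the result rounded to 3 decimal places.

0.195

P(Weather=foggy) = 0.076 + 0.033 + 0.064 + 0.022 = 0.195.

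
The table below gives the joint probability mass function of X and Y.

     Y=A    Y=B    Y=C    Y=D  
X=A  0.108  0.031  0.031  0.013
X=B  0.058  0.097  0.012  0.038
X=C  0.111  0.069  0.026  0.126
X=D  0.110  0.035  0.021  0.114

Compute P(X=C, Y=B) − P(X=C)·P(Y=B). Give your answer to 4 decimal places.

-0.0080

P(X=C) = 0.111 + 0.069 + 0.026 + 0.126 = 0.332.
P(Y=B) = 0.031 + 0.097 + 0.069 + 0.035 = 0.232.
P(X=C, Y=B) − P(X=C)P(Y=B) = 0.069 − 0.332×0.232 = -0.0080.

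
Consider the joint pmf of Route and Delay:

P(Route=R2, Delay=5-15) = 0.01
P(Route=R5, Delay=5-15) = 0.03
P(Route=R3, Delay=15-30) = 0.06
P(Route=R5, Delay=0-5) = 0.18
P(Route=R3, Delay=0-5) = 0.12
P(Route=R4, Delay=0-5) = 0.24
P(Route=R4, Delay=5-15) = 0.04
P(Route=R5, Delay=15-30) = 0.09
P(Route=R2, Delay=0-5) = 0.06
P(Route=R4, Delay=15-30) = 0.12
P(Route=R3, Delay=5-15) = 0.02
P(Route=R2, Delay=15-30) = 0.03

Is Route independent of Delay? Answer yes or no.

yes

Every cell satisfies P(Route,Delay) = P(Route)·P(Delay). For instance P(Route=R4) = 0.40, P(Delay=15-30) = 0.30, and 0.40×0.30 = 0.12 matches the joint entry. So Route and Delay are independent.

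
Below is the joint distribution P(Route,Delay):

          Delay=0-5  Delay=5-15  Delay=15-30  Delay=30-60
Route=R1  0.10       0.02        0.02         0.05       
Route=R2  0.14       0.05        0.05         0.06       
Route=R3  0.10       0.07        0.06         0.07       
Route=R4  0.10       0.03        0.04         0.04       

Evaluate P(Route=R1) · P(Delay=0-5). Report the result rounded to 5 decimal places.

P(Route=R1) = 0.10 + 0.02 + 0.02 + 0.05 = 0.19.
P(Delay=0-5) = 0.10 + 0.14 + 0.10 + 0.10 = 0.44.
Product: 0.19 × 0.44 = 0.08360.

0.08360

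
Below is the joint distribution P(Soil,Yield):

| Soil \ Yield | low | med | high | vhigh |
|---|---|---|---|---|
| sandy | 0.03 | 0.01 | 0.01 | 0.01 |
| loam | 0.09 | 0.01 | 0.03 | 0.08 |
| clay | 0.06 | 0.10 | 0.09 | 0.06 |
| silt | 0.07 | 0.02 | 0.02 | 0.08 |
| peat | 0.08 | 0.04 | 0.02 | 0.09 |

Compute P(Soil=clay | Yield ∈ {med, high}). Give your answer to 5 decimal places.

0.54286

P(Yield=med) = 0.01 + 0.01 + 0.10 + 0.02 + 0.04 = 0.18.
P(Yield=high) = 0.01 + 0.03 + 0.09 + 0.02 + 0.02 = 0.17.
P(Yield ∈ {med, high}) = 0.18 + 0.17 = 0.35; P(Soil=clay, Yield ∈ {med, high}) = 0.10 + 0.09 = 0.19.
P(Soil=clay | Yield ∈ {med, high}) = 0.19/0.35 = 0.54286.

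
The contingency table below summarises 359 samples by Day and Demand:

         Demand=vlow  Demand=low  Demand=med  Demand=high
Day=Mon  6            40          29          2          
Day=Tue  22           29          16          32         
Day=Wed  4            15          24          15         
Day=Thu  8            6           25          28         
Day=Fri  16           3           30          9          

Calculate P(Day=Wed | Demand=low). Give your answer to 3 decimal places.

0.161

Total with Demand=low: 40 + 29 + 15 + 6 + 3 = 93.
P(Day=Wed | Demand=low) = 15/93 = 0.161.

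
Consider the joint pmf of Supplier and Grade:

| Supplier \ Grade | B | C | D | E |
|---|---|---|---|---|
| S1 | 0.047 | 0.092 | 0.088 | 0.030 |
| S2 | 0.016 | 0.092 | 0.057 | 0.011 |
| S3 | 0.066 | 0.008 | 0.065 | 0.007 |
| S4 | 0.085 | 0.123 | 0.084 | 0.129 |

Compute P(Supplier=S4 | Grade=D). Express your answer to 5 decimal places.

0.28571

P(Grade=D) = 0.088 + 0.057 + 0.065 + 0.084 = 0.294.
P(Supplier=S4 | Grade=D) = 0.084/0.294 = 0.28571.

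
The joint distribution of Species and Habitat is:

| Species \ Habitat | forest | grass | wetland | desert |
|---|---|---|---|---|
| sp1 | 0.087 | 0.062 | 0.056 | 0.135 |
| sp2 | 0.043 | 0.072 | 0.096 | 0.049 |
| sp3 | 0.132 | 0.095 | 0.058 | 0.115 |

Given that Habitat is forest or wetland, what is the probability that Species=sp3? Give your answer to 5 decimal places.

P(Habitat=forest) = 0.087 + 0.043 + 0.132 = 0.262.
P(Habitat=wetland) = 0.056 + 0.096 + 0.058 = 0.210.
P(Habitat ∈ {forest, wetland}) = 0.262 + 0.210 = 0.472; P(Species=sp3, Habitat ∈ {forest, wetland}) = 0.132 + 0.058 = 0.190.
P(Species=sp3 | Habitat ∈ {forest, wetland}) = 0.190/0.472 = 0.40254.

0.40254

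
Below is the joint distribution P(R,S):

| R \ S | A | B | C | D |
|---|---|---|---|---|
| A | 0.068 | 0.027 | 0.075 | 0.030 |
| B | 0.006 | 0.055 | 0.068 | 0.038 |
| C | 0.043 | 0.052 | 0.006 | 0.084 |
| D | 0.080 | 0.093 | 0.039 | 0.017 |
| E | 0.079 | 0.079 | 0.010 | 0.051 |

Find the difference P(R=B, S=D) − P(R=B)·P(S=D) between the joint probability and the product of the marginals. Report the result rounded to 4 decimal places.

0.0013

P(R=B) = 0.006 + 0.055 + 0.068 + 0.038 = 0.167.
P(S=D) = 0.030 + 0.038 + 0.084 + 0.017 + 0.051 = 0.220.
P(R=B, S=D) − P(R=B)P(S=D) = 0.038 − 0.167×0.220 = 0.0013.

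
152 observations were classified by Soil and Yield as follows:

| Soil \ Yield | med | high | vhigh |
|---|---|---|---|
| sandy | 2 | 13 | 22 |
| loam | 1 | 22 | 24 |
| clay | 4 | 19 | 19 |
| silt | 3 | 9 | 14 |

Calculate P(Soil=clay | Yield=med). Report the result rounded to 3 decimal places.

Total with Yield=med: 2 + 1 + 4 + 3 = 10.
P(Soil=clay | Yield=med) = 4/10 = 0.400.

0.400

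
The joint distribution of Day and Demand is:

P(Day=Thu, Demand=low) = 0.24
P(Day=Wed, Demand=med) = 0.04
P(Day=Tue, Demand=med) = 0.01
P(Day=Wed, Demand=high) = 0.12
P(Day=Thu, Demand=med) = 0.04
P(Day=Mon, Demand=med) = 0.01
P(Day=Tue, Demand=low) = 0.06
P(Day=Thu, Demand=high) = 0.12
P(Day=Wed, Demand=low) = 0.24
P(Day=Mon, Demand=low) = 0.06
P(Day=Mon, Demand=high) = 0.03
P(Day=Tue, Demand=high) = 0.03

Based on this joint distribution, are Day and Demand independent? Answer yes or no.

yes

Every cell satisfies P(Day,Demand) = P(Day)·P(Demand). For instance P(Day=Tue) = 0.10, P(Demand=high) = 0.30, and 0.10×0.30 = 0.03 matches the joint entry. So Day and Demand are independent.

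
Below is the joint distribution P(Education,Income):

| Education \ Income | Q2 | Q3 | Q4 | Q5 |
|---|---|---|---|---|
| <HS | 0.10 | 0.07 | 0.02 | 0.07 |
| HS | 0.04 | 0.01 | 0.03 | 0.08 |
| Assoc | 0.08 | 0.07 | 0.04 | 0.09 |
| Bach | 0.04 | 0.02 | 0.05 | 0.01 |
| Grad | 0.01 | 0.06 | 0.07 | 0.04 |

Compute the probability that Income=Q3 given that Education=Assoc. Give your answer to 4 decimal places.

0.2500

P(Education=Assoc) = 0.08 + 0.07 + 0.04 + 0.09 = 0.28.
P(Income=Q3 | Education=Assoc) = 0.07/0.28 = 0.2500.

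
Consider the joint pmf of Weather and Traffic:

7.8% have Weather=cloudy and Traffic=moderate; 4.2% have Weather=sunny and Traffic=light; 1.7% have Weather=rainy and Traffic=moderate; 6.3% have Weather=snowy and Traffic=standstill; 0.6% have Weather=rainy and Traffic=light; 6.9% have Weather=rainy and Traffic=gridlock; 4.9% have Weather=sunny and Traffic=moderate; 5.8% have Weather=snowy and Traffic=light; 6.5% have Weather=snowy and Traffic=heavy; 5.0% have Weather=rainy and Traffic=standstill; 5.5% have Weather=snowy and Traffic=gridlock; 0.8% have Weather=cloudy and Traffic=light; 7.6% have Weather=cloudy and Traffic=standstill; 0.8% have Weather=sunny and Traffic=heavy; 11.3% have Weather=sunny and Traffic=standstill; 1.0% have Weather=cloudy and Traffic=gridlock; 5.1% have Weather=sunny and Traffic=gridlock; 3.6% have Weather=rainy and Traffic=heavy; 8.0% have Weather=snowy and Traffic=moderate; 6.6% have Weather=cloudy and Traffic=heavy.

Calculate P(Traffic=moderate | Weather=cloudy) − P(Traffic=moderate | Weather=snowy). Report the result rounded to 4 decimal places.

P(Weather=cloudy) = 0.008 + 0.078 + 0.066 + 0.010 + 0.076 = 0.238; P(Traffic=moderate | Weather=cloudy) = 0.078/0.238 = 0.32773.
P(Weather=snowy) = 0.058 + 0.080 + 0.065 + 0.055 + 0.063 = 0.321; P(Traffic=moderate | Weather=snowy) = 0.080/0.321 = 0.24922.
Difference = 0.0785.

0.0785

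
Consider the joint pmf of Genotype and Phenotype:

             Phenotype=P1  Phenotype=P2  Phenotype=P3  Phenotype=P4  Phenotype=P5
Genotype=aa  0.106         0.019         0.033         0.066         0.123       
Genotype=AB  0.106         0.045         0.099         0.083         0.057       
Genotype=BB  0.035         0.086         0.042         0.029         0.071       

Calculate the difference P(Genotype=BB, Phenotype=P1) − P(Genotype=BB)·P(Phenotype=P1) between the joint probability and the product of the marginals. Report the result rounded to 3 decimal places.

P(Genotype=BB) = 0.035 + 0.086 + 0.042 + 0.029 + 0.071 = 0.263.
P(Phenotype=P1) = 0.106 + 0.106 + 0.035 = 0.247.
P(Genotype=BB, Phenotype=P1) − P(Genotype=BB)P(Phenotype=P1) = 0.035 − 0.263×0.247 = -0.030.

-0.030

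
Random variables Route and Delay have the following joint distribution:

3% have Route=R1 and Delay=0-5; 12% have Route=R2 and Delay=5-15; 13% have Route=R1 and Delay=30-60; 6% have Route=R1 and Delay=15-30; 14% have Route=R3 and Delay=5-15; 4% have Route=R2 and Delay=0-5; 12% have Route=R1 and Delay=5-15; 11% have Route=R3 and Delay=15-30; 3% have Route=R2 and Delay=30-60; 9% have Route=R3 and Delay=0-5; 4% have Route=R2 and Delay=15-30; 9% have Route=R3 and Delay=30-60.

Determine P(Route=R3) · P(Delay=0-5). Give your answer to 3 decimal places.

0.069

P(Route=R3) = 0.09 + 0.14 + 0.11 + 0.09 = 0.43.
P(Delay=0-5) = 0.03 + 0.04 + 0.09 = 0.16.
Product: 0.43 × 0.16 = 0.069.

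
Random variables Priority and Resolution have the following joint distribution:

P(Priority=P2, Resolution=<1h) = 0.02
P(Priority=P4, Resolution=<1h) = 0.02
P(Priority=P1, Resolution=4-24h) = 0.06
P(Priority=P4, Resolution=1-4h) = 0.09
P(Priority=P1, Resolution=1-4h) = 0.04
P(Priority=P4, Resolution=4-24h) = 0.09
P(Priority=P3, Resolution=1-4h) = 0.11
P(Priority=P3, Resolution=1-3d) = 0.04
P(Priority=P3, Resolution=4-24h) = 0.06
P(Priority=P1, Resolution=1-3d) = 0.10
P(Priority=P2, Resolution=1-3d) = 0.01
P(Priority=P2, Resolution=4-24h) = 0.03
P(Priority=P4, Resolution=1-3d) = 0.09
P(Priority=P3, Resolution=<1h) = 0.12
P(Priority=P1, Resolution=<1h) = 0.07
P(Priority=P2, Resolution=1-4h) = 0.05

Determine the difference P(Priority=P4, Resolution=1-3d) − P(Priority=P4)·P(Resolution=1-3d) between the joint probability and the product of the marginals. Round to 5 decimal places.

0.02040

P(Priority=P4) = 0.02 + 0.09 + 0.09 + 0.09 = 0.29.
P(Resolution=1-3d) = 0.10 + 0.01 + 0.04 + 0.09 = 0.24.
P(Priority=P4, Resolution=1-3d) − P(Priority=P4)P(Resolution=1-3d) = 0.09 − 0.29×0.24 = 0.02040.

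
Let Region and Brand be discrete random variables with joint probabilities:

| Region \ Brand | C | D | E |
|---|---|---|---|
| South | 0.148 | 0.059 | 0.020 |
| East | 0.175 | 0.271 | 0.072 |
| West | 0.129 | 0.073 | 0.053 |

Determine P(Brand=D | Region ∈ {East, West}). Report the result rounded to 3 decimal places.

0.445

P(Region=East) = 0.175 + 0.271 + 0.072 = 0.518.
P(Region=West) = 0.129 + 0.073 + 0.053 = 0.255.
P(Region ∈ {East, West}) = 0.518 + 0.255 = 0.773; P(Brand=D, Region ∈ {East, West}) = 0.271 + 0.073 = 0.344.
P(Brand=D | Region ∈ {East, West}) = 0.344/0.773 = 0.445.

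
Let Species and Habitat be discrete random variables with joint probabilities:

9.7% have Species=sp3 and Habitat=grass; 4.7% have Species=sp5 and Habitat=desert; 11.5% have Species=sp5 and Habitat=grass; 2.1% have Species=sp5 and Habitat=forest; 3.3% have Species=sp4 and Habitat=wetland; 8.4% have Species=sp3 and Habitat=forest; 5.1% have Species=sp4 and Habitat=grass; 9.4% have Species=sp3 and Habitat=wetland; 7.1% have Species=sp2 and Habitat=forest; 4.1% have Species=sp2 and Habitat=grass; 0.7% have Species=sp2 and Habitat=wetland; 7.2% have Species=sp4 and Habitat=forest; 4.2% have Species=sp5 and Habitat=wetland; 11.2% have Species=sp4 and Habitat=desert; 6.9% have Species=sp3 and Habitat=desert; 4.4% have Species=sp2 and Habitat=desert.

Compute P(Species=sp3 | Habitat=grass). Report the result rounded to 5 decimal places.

0.31908

P(Habitat=grass) = 0.041 + 0.097 + 0.051 + 0.115 = 0.304.
P(Species=sp3 | Habitat=grass) = 0.097/0.304 = 0.31908.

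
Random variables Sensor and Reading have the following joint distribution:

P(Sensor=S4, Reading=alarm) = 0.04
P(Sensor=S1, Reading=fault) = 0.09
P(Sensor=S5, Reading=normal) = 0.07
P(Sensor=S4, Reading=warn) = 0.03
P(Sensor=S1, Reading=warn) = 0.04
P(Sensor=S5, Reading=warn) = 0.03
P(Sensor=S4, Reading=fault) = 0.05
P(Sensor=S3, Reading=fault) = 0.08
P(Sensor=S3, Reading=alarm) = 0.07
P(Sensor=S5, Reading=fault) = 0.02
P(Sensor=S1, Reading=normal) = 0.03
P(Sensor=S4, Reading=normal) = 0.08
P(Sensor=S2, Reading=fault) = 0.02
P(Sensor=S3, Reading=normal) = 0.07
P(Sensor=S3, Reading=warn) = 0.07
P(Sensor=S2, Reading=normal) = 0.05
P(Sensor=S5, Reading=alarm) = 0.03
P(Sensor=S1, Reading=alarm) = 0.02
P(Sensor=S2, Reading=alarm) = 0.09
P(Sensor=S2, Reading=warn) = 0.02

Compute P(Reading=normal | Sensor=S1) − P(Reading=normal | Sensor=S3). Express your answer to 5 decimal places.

P(Sensor=S1) = 0.03 + 0.04 + 0.02 + 0.09 = 0.18; P(Reading=normal | Sensor=S1) = 0.03/0.18 = 0.166667.
P(Sensor=S3) = 0.07 + 0.07 + 0.07 + 0.08 = 0.29; P(Reading=normal | Sensor=S3) = 0.07/0.29 = 0.241379.
Difference = -0.07471.

-0.07471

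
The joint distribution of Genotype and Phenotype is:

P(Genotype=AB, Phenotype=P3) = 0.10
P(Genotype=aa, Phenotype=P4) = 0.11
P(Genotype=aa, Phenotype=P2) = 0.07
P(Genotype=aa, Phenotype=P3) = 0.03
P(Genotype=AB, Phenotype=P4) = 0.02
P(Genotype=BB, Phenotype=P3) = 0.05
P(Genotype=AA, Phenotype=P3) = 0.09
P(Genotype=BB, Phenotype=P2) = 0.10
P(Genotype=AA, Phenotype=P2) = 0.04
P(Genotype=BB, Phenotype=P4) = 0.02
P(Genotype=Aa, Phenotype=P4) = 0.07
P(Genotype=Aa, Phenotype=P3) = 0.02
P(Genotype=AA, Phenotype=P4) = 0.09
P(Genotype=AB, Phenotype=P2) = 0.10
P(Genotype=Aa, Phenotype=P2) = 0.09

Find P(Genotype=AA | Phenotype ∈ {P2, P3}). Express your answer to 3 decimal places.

P(Phenotype=P2) = 0.04 + 0.09 + 0.07 + 0.10 + 0.10 = 0.40.
P(Phenotype=P3) = 0.09 + 0.02 + 0.03 + 0.10 + 0.05 = 0.29.
P(Phenotype ∈ {P2, P3}) = 0.40 + 0.29 = 0.69; P(Genotype=AA, Phenotype ∈ {P2, P3}) = 0.04 + 0.09 = 0.13.
P(Genotype=AA | Phenotype ∈ {P2, P3}) = 0.13/0.69 = 0.188.

0.188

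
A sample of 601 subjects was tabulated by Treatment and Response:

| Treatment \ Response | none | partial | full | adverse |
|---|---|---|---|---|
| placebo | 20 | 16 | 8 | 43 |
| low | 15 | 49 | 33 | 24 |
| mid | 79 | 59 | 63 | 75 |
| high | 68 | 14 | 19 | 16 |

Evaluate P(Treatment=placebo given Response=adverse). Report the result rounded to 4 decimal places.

0.2722

Total with Response=adverse: 43 + 24 + 75 + 16 = 158.
P(Treatment=placebo | Response=adverse) = 43/158 = 0.2722.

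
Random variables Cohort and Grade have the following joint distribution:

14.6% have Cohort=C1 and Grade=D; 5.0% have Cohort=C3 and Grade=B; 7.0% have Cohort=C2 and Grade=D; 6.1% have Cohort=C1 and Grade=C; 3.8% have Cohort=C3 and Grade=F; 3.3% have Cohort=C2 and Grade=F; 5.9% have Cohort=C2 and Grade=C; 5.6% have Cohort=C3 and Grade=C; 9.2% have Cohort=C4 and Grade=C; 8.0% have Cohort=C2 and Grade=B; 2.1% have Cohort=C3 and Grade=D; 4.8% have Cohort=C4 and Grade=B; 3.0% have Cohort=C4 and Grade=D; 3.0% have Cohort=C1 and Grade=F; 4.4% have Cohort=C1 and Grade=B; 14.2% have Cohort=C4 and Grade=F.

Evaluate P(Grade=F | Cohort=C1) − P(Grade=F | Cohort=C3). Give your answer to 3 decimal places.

-0.124

P(Cohort=C1) = 0.044 + 0.061 + 0.146 + 0.030 = 0.281; P(Grade=F | Cohort=C1) = 0.030/0.281 = 0.1068.
P(Cohort=C3) = 0.050 + 0.056 + 0.021 + 0.038 = 0.165; P(Grade=F | Cohort=C3) = 0.038/0.165 = 0.2303.
Difference = -0.124.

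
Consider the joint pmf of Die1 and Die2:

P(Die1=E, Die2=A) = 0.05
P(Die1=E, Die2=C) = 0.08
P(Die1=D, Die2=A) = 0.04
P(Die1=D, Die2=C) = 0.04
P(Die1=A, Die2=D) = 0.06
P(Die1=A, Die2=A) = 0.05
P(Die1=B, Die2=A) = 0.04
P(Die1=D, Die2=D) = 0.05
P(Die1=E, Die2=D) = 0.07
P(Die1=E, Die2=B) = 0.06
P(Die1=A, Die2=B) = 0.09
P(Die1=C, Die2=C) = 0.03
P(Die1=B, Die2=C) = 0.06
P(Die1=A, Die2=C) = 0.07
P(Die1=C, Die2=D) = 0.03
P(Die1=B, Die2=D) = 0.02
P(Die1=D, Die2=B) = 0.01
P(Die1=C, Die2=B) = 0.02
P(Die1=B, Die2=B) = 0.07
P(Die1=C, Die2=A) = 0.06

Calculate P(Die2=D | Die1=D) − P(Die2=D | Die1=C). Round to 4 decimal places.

0.1429

P(Die1=D) = 0.04 + 0.01 + 0.04 + 0.05 = 0.14; P(Die2=D | Die1=D) = 0.05/0.14 = 0.35714.
P(Die1=C) = 0.06 + 0.02 + 0.03 + 0.03 = 0.14; P(Die2=D | Die1=C) = 0.03/0.14 = 0.21429.
Difference = 0.1429.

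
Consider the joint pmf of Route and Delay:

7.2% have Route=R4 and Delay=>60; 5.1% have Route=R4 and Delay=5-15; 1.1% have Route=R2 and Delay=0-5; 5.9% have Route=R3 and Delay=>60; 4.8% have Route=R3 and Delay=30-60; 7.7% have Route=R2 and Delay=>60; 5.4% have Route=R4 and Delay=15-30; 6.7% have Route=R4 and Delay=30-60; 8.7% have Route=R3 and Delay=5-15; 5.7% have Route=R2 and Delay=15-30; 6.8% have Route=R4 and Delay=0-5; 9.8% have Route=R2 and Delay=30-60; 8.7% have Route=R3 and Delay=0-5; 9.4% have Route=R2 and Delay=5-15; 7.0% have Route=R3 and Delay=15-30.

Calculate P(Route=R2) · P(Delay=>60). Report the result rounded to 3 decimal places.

P(Route=R2) = 0.011 + 0.094 + 0.057 + 0.098 + 0.077 = 0.337.
P(Delay=>60) = 0.077 + 0.059 + 0.072 = 0.208.
Product: 0.337 × 0.208 = 0.070.

0.070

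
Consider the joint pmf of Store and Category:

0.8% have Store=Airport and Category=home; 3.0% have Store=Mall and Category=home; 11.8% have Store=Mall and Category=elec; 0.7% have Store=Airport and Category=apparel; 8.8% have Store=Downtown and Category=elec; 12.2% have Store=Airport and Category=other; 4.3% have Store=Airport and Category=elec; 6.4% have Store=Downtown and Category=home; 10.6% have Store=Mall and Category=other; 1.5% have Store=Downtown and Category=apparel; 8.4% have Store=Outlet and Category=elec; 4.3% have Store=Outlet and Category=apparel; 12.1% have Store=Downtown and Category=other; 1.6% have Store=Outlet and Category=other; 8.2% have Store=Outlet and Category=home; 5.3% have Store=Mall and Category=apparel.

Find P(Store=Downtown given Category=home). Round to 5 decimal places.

P(Category=home) = 0.064 + 0.030 + 0.008 + 0.082 = 0.184.
P(Store=Downtown | Category=home) = 0.064/0.184 = 0.34783.

0.34783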